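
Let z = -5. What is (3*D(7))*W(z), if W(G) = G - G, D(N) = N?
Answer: 0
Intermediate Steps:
W(G) = 0
(3*D(7))*W(z) = (3*7)*0 = 21*0 = 0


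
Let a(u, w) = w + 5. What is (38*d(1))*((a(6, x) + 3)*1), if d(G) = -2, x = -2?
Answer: -456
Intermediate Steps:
a(u, w) = 5 + w
(38*d(1))*((a(6, x) + 3)*1) = (38*(-2))*(((5 - 2) + 3)*1) = -76*(3 + 3) = -456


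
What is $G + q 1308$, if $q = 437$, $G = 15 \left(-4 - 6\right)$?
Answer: $571446$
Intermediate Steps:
$G = -150$ ($G = 15 \left(-10\right) = -150$)
$G + q 1308 = -150 + 437 \cdot 1308 = -150 + 571596 = 571446$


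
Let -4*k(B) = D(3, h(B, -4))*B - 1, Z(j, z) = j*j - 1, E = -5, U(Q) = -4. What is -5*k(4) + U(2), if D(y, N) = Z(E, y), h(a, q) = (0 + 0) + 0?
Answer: 459/4 ≈ 114.75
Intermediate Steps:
h(a, q) = 0 (h(a, q) = 0 + 0 = 0)
Z(j, z) = -1 + j² (Z(j, z) = j² - 1 = -1 + j²)
D(y, N) = 24 (D(y, N) = -1 + (-5)² = -1 + 25 = 24)
k(B) = ¼ - 6*B (k(B) = -(24*B - 1)/4 = -(-1 + 24*B)/4 = ¼ - 6*B)
-5*k(4) + U(2) = -5*(¼ - 6*4) - 4 = -5*(¼ - 24) - 4 = -5*(-95/4) - 4 = 475/4 - 4 = 459/4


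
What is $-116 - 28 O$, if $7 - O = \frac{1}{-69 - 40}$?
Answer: $- \frac{34036}{109} \approx -312.26$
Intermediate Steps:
$O = \frac{764}{109}$ ($O = 7 - \frac{1}{-69 - 40} = 7 - \frac{1}{-109} = 7 - - \frac{1}{109} = 7 + \frac{1}{109} = \frac{764}{109} \approx 7.0092$)
$-116 - 28 O = -116 - \frac{21392}{109} = - \frac{34036}{109}$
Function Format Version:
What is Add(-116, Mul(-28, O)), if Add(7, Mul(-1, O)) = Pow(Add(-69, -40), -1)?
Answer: Rational(-34036, 109) ≈ -312.26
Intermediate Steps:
O = Rational(764, 109) (O = Add(7, Mul(-1, Pow(Add(-69, -40), -1))) = Add(7, Mul(-1, Pow(-109, -1))) = Add(7, Mul(-1, Rational(-1, 109))) = Add(7, Rational(1, 109)) = Rational(764, 109) ≈ 7.0092)
Add(-116, Mul(-28, O)) = Add(-116, Mul(-28, Rational(764, 109))) = Add(-116, Rational(-21392, 109)) = Rational(-34036, 109)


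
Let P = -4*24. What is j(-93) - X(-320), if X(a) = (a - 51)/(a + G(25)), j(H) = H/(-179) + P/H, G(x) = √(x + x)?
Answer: 22255857/56794015 - 371*√2/20470 ≈ 0.36624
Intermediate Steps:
P = -96
G(x) = √2*√x (G(x) = √(2*x) = √2*√x)
j(H) = -96/H - H/179 (j(H) = H/(-179) - 96/H = H*(-1/179) - 96/H = -H/179 - 96/H = -96/H - H/179)
X(a) = (-51 + a)/(a + 5*√2) (X(a) = (a - 51)/(a + √2*√25) = (-51 + a)/(a + √2*5) = (-51 + a)/(a + 5*√2))
j(-93) - X(-320) = (-96/(-93) - 1/179*(-93)) - (-51 - 320)/(-320 + 5*√2) = (-96*(-1/93) + 93/179) - (-371)/(-320 + 5*√2) = (32/31 + 93/179) - (-371)/(-320 + 5*√2) = 8611/5549 + 371/(-320 + 5*√2)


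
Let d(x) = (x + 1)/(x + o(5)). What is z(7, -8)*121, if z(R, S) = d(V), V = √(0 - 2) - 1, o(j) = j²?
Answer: 121*√2/(√2 - 24*I) ≈ 0.41868 + 7.1053*I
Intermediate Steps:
V = -1 + I*√2 (V = √(-2) - 1 = I*√2 - 1 = -1 + I*√2 ≈ -1.0 + 1.4142*I)
d(x) = (1 + x)/(25 + x) (d(x) = (x + 1)/(x + 5²) = (1 + x)/(x + 25) = (1 + x)/(25 + x))
z(R, S) = I*√2/(24 + I*√2) (z(R, S) = (1 + (-1 + I*√2))/(25 + (-1 + I*√2)) = (I*√2)/(24 + I*√2) = I*√2/(24 + I*√2))
z(7, -8)*121 = (√2/(√2 - 24*I))*121 = 121*√2/(√2 - 24*I)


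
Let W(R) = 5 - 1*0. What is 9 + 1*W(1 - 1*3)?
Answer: 14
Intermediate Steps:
W(R) = 5 (W(R) = 5 + 0 = 5)
9 + 1*W(1 - 1*3) = 9 + 1*5 = 9 + 5 = 14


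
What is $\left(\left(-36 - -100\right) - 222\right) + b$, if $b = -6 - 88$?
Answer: $-252$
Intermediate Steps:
$b = -94$ ($b = -6 - 88 = -94$)
$\left(\left(-36 - -100\right) - 222\right) + b = \left(\left(-36 - -100\right) - 222\right) - 94 = \left(\left(-36 + 100\right) - 222\right) - 94 = \left(64 - 222\right) - 94 = -158 - 94 = -252$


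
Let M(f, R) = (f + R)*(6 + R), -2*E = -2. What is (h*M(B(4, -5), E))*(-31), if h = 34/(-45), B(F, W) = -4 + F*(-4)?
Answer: -140182/45 ≈ -3115.2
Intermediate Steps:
E = 1 (E = -1/2*(-2) = 1)
B(F, W) = -4 - 4*F
M(f, R) = (6 + R)*(R + f) (M(f, R) = (R + f)*(6 + R) = (6 + R)*(R + f))
h = -34/45 (h = 34*(-1/45) = -34/45 ≈ -0.75556)
(h*M(B(4, -5), E))*(-31) = -34*(1**2 + 6*1 + 6*(-4 - 4*4) + 1*(-4 - 4*4))/45*(-31) = -34*(1 + 6 + 6*(-4 - 16) + 1*(-4 - 16))/45*(-31) = -34*(1 + 6 + 6*(-20) + 1*(-20))/45*(-31) = -34*(1 + 6 - 120 - 20)/45*(-31) = -34/45*(-133)*(-31) = (4522/45)*(-31) = -140182/45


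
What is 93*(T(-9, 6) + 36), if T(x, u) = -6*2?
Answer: 2232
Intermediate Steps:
T(x, u) = -12
93*(T(-9, 6) + 36) = 93*(-12 + 36) = 93*24 = 2232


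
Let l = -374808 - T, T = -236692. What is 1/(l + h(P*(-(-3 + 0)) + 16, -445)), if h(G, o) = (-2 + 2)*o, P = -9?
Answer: -1/138116 ≈ -7.2403e-6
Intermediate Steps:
l = -138116 (l = -374808 - 1*(-236692) = -374808 + 236692 = -138116)
h(G, o) = 0 (h(G, o) = 0*o = 0)
1/(l + h(P*(-(-3 + 0)) + 16, -445)) = 1/(-138116 + 0) = 1/(-138116) = -1/138116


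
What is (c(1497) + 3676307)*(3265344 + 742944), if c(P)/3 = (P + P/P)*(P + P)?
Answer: 68667356570784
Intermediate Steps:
c(P) = 6*P*(1 + P) (c(P) = 3*((P + P/P)*(P + P)) = 3*((P + 1)*(2*P)) = 3*((1 + P)*(2*P)) = 3*(2*P*(1 + P)) = 6*P*(1 + P))
(c(1497) + 3676307)*(3265344 + 742944) = (6*1497*(1 + 1497) + 3676307)*(3265344 + 742944) = (6*1497*1498 + 3676307)*4008288 = (13455036 + 3676307)*4008288 = 17131343*4008288 = 68667356570784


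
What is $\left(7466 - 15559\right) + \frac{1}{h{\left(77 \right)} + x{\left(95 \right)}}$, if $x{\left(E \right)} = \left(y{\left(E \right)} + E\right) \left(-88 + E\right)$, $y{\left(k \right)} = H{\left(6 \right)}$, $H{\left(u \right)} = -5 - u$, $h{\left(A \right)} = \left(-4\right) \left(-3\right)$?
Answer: $- \frac{4855799}{600} \approx -8093.0$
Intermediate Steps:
$h{\left(A \right)} = 12$
$y{\left(k \right)} = -11$ ($y{\left(k \right)} = -5 - 6 = -11$)
$x{\left(E \right)} = \left(-88 + E\right) \left(-11 + E\right)$ ($x{\left(E \right)} = \left(-11 + E\right) \left(-88 + E\right) = \left(-88 + E\right) \left(-11 + E\right)$)
$\left(7466 - 15559\right) + \frac{1}{h{\left(77 \right)} + x{\left(95 \right)}} = \left(7466 - 15559\right) + \frac{1}{12 + \left(968 + 95^{2} - 9405\right)} = -8093 + \frac{1}{12 + \left(968 + 9025 - 9405\right)} = -8093 + \frac{1}{12 + 588} = -8093 + \frac{1}{600} = - \frac{4855799}{600}$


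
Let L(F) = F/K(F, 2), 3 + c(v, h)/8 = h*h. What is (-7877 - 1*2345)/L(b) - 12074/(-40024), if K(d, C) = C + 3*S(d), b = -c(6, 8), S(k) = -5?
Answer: -83011518/305183 ≈ -272.01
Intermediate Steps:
c(v, h) = -24 + 8*h² (c(v, h) = -24 + 8*(h*h) = -24 + 8*h²)
b = -488 (b = -(-24 + 8*8²) = -(-24 + 8*64) = -(-24 + 512) = -1*488 = -488)
K(d, C) = -15 + C (K(d, C) = C + 3*(-5) = C - 15 = -15 + C)
L(F) = -F/13 (L(F) = F/(-15 + 2) = F/(-13) = F*(-1/13) = -F/13)
(-7877 - 1*2345)/L(b) - 12074/(-40024) = (-7877 - 1*2345)/((-1/13*(-488))) - 12074/(-40024) = (-7877 - 2345)/(488/13) - 12074*(-1/40024) = -10222*13/488 + 6037/20012 = -66443/244 + 6037/20012 = -83011518/305183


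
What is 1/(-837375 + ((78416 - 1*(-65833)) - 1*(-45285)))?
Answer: -1/647841 ≈ -1.5436e-6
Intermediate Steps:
1/(-837375 + ((78416 - 1*(-65833)) - 1*(-45285))) = 1/(-837375 + ((78416 + 65833) + 45285)) = 1/(-837375 + (144249 + 45285)) = 1/(-837375 + 189534) = 1/(-647841) = -1/647841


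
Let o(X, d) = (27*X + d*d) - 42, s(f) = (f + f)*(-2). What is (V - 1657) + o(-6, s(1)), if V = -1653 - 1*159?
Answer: -3657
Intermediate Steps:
s(f) = -4*f (s(f) = (2*f)*(-2) = -4*f)
o(X, d) = -42 + d² + 27*X (o(X, d) = (27*X + d²) - 42 = (d² + 27*X) - 42 = -42 + d² + 27*X)
V = -1812 (V = -1653 - 159 = -1812)
(V - 1657) + o(-6, s(1)) = (-1812 - 1657) + (-42 + (-4*1)² + 27*(-6)) = -3469 + (-42 + (-4)² - 162) = -3469 + (-42 + 16 - 162) = -3469 - 188 = -3657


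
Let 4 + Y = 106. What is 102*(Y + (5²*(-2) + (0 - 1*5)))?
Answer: 4794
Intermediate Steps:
Y = 102 (Y = -4 + 106 = 102)
102*(Y + (5²*(-2) + (0 - 1*5))) = 102*(102 + (5²*(-2) + (0 - 1*5))) = 102*(102 + (25*(-2) + (0 - 5))) = 102*(102 + (-50 - 5)) = 102*(102 - 55) = 102*47 = 4794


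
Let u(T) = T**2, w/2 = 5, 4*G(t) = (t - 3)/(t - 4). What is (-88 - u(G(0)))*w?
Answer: -112685/128 ≈ -880.35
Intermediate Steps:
G(t) = (-3 + t)/(4*(-4 + t)) (G(t) = ((t - 3)/(t - 4))/4 = ((-3 + t)/(-4 + t))/4 = (-3 + t)/(4*(-4 + t)))
w = 10 (w = 2*5 = 10)
(-88 - u(G(0)))*w = (-88 - ((-3 + 0)/(4*(-4 + 0)))**2)*10 = (-88 - ((1/4)*(-3)/(-4))**2)*10 = (-88 - ((1/4)*(-1/4)*(-3))**2)*10 = (-88 - (3/16)**2)*10 = (-88 - 1*9/256)*10 = (-88 - 9/256)*10 = -22537/256*10 = -112685/128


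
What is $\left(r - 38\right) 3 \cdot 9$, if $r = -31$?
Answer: $-1863$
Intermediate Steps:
$\left(r - 38\right) 3 \cdot 9 = \left(-31 - 38\right) 3 \cdot 9 = \left(-69\right) 27 = -1863$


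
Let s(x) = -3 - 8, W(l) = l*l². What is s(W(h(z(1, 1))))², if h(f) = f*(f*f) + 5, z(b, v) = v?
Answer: 121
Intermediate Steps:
h(f) = 5 + f³ (h(f) = f*f² + 5 = f³ + 5 = 5 + f³)
W(l) = l³
s(x) = -11
s(W(h(z(1, 1))))² = (-11)² = 121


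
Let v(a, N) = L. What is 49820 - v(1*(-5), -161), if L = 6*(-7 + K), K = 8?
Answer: 49814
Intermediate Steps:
L = 6 (L = 6*(-7 + 8) = 6*1 = 6)
v(a, N) = 6
49820 - v(1*(-5), -161) = 49820 - 1*6 = 49820 - 6 = 49814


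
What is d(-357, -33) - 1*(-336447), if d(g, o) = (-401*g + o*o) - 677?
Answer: 480016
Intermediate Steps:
d(g, o) = -677 + o² - 401*g (d(g, o) = (-401*g + o²) - 677 = (o² - 401*g) - 677 = -677 + o² - 401*g)
d(-357, -33) - 1*(-336447) = (-677 + (-33)² - 401*(-357)) - 1*(-336447) = (-677 + 1089 + 143157) + 336447 = 143569 + 336447 = 480016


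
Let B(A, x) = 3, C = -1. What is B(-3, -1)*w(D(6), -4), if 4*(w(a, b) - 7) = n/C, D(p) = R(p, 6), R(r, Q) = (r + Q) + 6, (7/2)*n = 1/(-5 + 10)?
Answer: 1467/70 ≈ 20.957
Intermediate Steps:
n = 2/35 (n = 2/(7*(-5 + 10)) = (2/7)/5 = (2/7)*(⅕) = 2/35 ≈ 0.057143)
R(r, Q) = 6 + Q + r (R(r, Q) = (Q + r) + 6 = 6 + Q + r)
D(p) = 12 + p (D(p) = 6 + 6 + p = 12 + p)
w(a, b) = 489/70 (w(a, b) = 7 + ((2/35)/(-1))/4 = 7 + ((2/35)*(-1))/4 = 7 + (¼)*(-2/35) = 7 - 1/70 = 489/70)
B(-3, -1)*w(D(6), -4) = 3*(489/70) = 1467/70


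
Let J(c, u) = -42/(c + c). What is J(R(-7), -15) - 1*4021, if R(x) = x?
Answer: -4018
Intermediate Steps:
J(c, u) = -21/c (J(c, u) = -42*1/(2*c) = -21/c)
J(R(-7), -15) - 1*4021 = -21/(-7) - 1*4021 = -21*(-1/7) - 4021 = 3 - 4021 = -4018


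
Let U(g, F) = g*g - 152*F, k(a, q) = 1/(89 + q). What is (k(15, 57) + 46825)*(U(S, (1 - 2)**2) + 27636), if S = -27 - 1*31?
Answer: 105445420224/73 ≈ 1.4445e+9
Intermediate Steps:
S = -58 (S = -27 - 31 = -58)
U(g, F) = g**2 - 152*F
(k(15, 57) + 46825)*(U(S, (1 - 2)**2) + 27636) = (1/(89 + 57) + 46825)*(((-58)**2 - 152*(1 - 2)**2) + 27636) = (1/146 + 46825)*((3364 - 152*(-1)**2) + 27636) = (1/146 + 46825)*((3364 - 152*1) + 27636) = 6836451*((3364 - 152) + 27636)/146 = 6836451*(3212 + 27636)/146 = (6836451/146)*30848 = 105445420224/73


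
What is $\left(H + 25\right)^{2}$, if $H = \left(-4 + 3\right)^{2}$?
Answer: $676$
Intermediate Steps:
$H = 1$ ($H = \left(-1\right)^{2} = 1$)
$\left(H + 25\right)^{2} = \left(1 + 25\right)^{2} = 26^{2} = 676$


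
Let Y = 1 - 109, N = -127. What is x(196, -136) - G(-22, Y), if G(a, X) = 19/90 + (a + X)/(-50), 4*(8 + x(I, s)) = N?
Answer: -7661/180 ≈ -42.561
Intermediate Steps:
x(I, s) = -159/4 (x(I, s) = -8 + (1/4)*(-127) = -8 - 127/4 = -159/4)
Y = -108
G(a, X) = 19/90 - X/50 - a/50 (G(a, X) = 19*(1/90) + (X + a)*(-1/50) = 19/90 + (-X/50 - a/50) = 19/90 - X/50 - a/50)
x(196, -136) - G(-22, Y) = -159/4 - (19/90 - 1/50*(-108) - 1/50*(-22)) = -159/4 - (19/90 + 54/25 + 11/25) = -159/4 - 1*253/90 = -159/4 - 253/90 = -7661/180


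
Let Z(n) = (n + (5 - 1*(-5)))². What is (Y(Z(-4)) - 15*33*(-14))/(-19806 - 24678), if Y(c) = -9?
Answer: -2307/14828 ≈ -0.15558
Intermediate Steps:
Z(n) = (10 + n)² (Z(n) = (n + (5 + 5))² = (n + 10)² = (10 + n)²)
(Y(Z(-4)) - 15*33*(-14))/(-19806 - 24678) = (-9 - 15*33*(-14))/(-19806 - 24678) = (-9 - 495*(-14))/(-44484) = (-9 + 6930)*(-1/44484) = 6921*(-1/44484) = -2307/14828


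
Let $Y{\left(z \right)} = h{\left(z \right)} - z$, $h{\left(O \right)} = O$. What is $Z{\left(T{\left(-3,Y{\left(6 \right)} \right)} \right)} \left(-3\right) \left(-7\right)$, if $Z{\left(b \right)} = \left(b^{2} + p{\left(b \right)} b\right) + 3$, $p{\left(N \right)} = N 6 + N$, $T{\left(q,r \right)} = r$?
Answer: $63$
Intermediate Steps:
$Y{\left(z \right)} = 0$ ($Y{\left(z \right)} = z - z = 0$)
$p{\left(N \right)} = 7 N$ ($p{\left(N \right)} = 6 N + N = 7 N$)
$Z{\left(b \right)} = 3 + 8 b^{2}$ ($Z{\left(b \right)} = \left(b^{2} + 7 b b\right) + 3 = \left(b^{2} + 7 b^{2}\right) + 3 = 8 b^{2} + 3 = 3 + 8 b^{2}$)
$Z{\left(T{\left(-3,Y{\left(6 \right)} \right)} \right)} \left(-3\right) \left(-7\right) = \left(3 + 8 \cdot 0^{2}\right) \left(-3\right) \left(-7\right) = \left(3 + 8 \cdot 0\right) \left(-3\right) \left(-7\right) = \left(3 + 0\right) \left(-3\right) \left(-7\right) = 3 \left(-3\right) \left(-7\right) = \left(-9\right) \left(-7\right) = 63$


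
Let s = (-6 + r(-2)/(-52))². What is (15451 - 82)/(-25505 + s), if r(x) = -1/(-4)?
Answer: -664924416/1101888319 ≈ -0.60344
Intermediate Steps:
r(x) = ¼ (r(x) = -1*(-¼) = ¼)
s = 1560001/43264 (s = (-6 + (¼)/(-52))² = (-6 + (¼)*(-1/52))² = (-6 - 1/208)² = (-1249/208)² = 1560001/43264 ≈ 36.058)
(15451 - 82)/(-25505 + s) = (15451 - 82)/(-25505 + 1560001/43264) = 15369/(-1101888319/43264) = 15369*(-43264/1101888319) = -664924416/1101888319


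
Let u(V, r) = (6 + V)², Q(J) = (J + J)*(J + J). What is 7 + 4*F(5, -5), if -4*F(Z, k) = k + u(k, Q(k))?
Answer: 11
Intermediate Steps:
Q(J) = 4*J² (Q(J) = (2*J)*(2*J) = 4*J²)
F(Z, k) = -k/4 - (6 + k)²/4 (F(Z, k) = -(k + (6 + k)²)/4 = -k/4 - (6 + k)²/4)
7 + 4*F(5, -5) = 7 + 4*(-¼*(-5) - (6 - 5)²/4) = 7 + 4*(5/4 - ¼*1²) = 7 + 4*(5/4 - ¼*1) = 7 + 4*(5/4 - ¼) = 7 + 4*1 = 7 + 4 = 11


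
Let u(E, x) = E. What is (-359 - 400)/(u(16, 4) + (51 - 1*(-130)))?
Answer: -759/197 ≈ -3.8528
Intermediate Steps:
(-359 - 400)/(u(16, 4) + (51 - 1*(-130))) = (-359 - 400)/(16 + (51 - 1*(-130))) = -759/(16 + (51 + 130)) = -759/(16 + 181) = -759/197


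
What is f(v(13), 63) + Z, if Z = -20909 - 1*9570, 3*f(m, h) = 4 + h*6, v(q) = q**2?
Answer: -91055/3 ≈ -30352.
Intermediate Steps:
f(m, h) = 4/3 + 2*h (f(m, h) = (4 + h*6)/3 = (4 + 6*h)/3 = 4/3 + 2*h)
Z = -30479 (Z = -20909 - 9570 = -30479)
f(v(13), 63) + Z = (4/3 + 2*63) - 30479 = (4/3 + 126) - 30479 = 382/3 - 30479 = -91055/3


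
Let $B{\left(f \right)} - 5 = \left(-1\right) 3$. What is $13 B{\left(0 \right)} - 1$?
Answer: $25$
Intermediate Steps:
$B{\left(f \right)} = 2$ ($B{\left(f \right)} = 5 - 3 = 2$)
$13 B{\left(0 \right)} - 1 = 13 \cdot 2 - 1 = 26 - 1 = 25$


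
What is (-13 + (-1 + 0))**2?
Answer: 196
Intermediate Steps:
(-13 + (-1 + 0))**2 = (-13 - 1)**2 = (-14)**2 = 196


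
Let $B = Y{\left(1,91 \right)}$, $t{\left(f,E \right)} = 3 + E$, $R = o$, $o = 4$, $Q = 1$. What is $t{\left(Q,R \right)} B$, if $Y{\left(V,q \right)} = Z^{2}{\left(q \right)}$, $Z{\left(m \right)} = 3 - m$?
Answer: $54208$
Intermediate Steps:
$R = 4$
$Y{\left(V,q \right)} = \left(3 - q\right)^{2}$
$B = 7744$ ($B = \left(-3 + 91\right)^{2} = 88^{2} = 7744$)
$t{\left(Q,R \right)} B = \left(3 + 4\right) 7744 = 7 \cdot 7744 = 54208$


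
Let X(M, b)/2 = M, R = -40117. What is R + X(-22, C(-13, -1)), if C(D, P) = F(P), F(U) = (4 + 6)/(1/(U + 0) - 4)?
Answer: -40161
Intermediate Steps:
F(U) = 10/(-4 + 1/U) (F(U) = 10/(1/U - 4) = 10/(-4 + 1/U))
C(D, P) = -10*P/(-1 + 4*P)
X(M, b) = 2*M
R + X(-22, C(-13, -1)) = -40117 + 2*(-22) = -40117 - 44 = -40161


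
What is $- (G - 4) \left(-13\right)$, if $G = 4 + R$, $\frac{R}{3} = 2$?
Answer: $78$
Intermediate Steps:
$R = 6$ ($R = 3 \cdot 2 = 6$)
$G = 10$ ($G = 4 + 6 = 10$)
$- (G - 4) \left(-13\right) = - (10 - 4) \left(-13\right) = \left(-1\right) 6 \left(-13\right) = \left(-6\right) \left(-13\right) = 78$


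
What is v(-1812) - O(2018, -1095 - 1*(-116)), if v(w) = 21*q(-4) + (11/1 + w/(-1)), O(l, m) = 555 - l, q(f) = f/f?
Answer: 3307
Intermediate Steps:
q(f) = 1
v(w) = 32 - w (v(w) = 21*1 + (11/1 + w/(-1)) = 21 + (11*1 + w*(-1)) = 21 + (11 - w) = 32 - w)
v(-1812) - O(2018, -1095 - 1*(-116)) = (32 - 1*(-1812)) - (555 - 1*2018) = (32 + 1812) - (555 - 2018) = 1844 - 1*(-1463) = 1844 + 1463 = 3307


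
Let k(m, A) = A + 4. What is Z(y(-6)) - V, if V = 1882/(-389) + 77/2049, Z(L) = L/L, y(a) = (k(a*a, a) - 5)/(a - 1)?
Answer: 4623326/797061 ≈ 5.8005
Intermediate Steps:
k(m, A) = 4 + A
y(a) = 1 (y(a) = ((4 + a) - 5)/(a - 1) = (-1 + a)/(-1 + a) = 1)
Z(L) = 1
V = -3826265/797061 (V = 1882*(-1/389) + 77*(1/2049) = -1882/389 + 77/2049 = -3826265/797061 ≈ -4.8005)
Z(y(-6)) - V = 1 - 1*(-3826265/797061) = 1 + 3826265/797061 = 4623326/797061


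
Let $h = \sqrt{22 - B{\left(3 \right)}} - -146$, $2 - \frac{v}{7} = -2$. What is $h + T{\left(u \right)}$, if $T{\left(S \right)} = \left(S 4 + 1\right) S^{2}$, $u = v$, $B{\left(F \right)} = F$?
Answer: $88738 + \sqrt{19} \approx 88742.0$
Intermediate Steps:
$v = 28$ ($v = 14 - -14 = 14 + 14 = 28$)
$u = 28$
$T{\left(S \right)} = S^{2} \left(1 + 4 S\right)$ ($T{\left(S \right)} = \left(4 S + 1\right) S^{2} = \left(1 + 4 S\right) S^{2} = S^{2} \left(1 + 4 S\right)$)
$h = 146 + \sqrt{19}$ ($h = \sqrt{22 - 3} - -146 = \sqrt{22 - 3} + 146 = \sqrt{19} + 146 = 146 + \sqrt{19} \approx 150.36$)
$h + T{\left(u \right)} = \left(146 + \sqrt{19}\right) + 28^{2} \left(1 + 4 \cdot 28\right) = \left(146 + \sqrt{19}\right) + 784 \left(1 + 112\right) = \left(146 + \sqrt{19}\right) + 784 \cdot 113 = \left(146 + \sqrt{19}\right) + 88592 = 88738 + \sqrt{19}$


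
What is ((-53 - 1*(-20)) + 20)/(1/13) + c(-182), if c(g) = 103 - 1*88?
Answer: -154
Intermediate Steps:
c(g) = 15 (c(g) = 103 - 88 = 15)
((-53 - 1*(-20)) + 20)/(1/13) + c(-182) = ((-53 - 1*(-20)) + 20)/(1/13) + 15 = ((-53 + 20) + 20)/(1/13) + 15 = 13*(-33 + 20) + 15 = 13*(-13) + 15 = -169 + 15 = -154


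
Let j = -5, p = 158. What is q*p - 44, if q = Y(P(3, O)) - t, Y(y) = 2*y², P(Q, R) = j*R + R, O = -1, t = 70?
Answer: -6048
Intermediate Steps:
P(Q, R) = -4*R (P(Q, R) = -5*R + R = -4*R)
q = -38 (q = 2*(-4*(-1))² - 1*70 = 2*4² - 70 = 2*16 - 70 = 32 - 70 = -38)
q*p - 44 = -38*158 - 44 = -6004 - 44 = -6048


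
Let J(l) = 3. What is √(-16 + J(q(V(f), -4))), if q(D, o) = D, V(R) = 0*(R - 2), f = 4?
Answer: I*√13 ≈ 3.6056*I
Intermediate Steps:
V(R) = 0 (V(R) = 0*(-2 + R) = 0)
√(-16 + J(q(V(f), -4))) = √(-16 + 3) = √(-13) = I*√13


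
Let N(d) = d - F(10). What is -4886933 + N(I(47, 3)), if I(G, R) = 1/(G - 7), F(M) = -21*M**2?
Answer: -195393319/40 ≈ -4.8848e+6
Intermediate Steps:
I(G, R) = 1/(-7 + G)
N(d) = 2100 + d (N(d) = d - (-21)*10**2 = d - (-21)*100 = d - 1*(-2100) = d + 2100 = 2100 + d)
-4886933 + N(I(47, 3)) = -4886933 + (2100 + 1/(-7 + 47)) = -4886933 + (2100 + 1/40) = -4886933 + 84001/40 = -195393319/40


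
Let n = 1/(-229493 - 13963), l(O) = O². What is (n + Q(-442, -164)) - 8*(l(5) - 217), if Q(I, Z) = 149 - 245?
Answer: 350576639/243456 ≈ 1440.0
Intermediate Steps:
Q(I, Z) = -96
n = -1/243456 (n = 1/(-243456) = -1/243456 ≈ -4.1075e-6)
(n + Q(-442, -164)) - 8*(l(5) - 217) = (-1/243456 - 96) - 8*(5² - 217) = -23371777/243456 - 8*(25 - 217) = -23371777/243456 - 8*(-192) = -23371777/243456 - 1*(-1536) = -23371777/243456 + 1536 = 350576639/243456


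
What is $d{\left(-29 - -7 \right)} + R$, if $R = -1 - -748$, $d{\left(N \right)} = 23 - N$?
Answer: $792$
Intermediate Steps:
$R = 747$ ($R = -1 + 748 = 747$)
$d{\left(-29 - -7 \right)} + R = \left(23 - \left(-29 - -7\right)\right) + 747 = \left(23 - \left(-29 + 7\right)\right) + 747 = \left(23 - -22\right) + 747 = \left(23 + 22\right) + 747 = 45 + 747 = 792$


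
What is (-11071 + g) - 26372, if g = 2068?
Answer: -35375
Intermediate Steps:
(-11071 + g) - 26372 = (-11071 + 2068) - 26372 = -9003 - 26372 = -35375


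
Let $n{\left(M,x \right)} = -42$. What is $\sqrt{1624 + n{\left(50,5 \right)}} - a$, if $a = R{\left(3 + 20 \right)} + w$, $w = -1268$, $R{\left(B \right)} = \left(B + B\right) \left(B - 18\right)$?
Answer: $1038 + \sqrt{1582} \approx 1077.8$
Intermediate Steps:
$R{\left(B \right)} = 2 B \left(-18 + B\right)$
$a = -1038$ ($a = 2 \left(3 + 20\right) \left(-18 + \left(3 + 20\right)\right) - 1268 = 2 \cdot 23 \left(-18 + 23\right) - 1268 = 2 \cdot 23 \cdot 5 - 1268 = 230 - 1268 = -1038$)
$\sqrt{1624 + n{\left(50,5 \right)}} - a = \sqrt{1624 - 42} - -1038 = \sqrt{1582} + 1038 = 1038 + \sqrt{1582}$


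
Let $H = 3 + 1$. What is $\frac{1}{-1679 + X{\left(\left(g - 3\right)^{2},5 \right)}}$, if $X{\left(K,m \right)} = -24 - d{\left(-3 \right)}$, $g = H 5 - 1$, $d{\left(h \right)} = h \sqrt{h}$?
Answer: $- \frac{1703}{2900236} - \frac{3 i \sqrt{3}}{2900236} \approx -0.00058719 - 1.7916 \cdot 10^{-6} i$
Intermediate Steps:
$d{\left(h \right)} = h^{\frac{3}{2}}$
$H = 4$
$g = 19$ ($g = 4 \cdot 5 - 1 = 20 - 1 = 19$)
$X{\left(K,m \right)} = -24 + 3 i \sqrt{3}$ ($X{\left(K,m \right)} = -24 - \left(-3\right)^{\frac{3}{2}} = -24 - - 3 i \sqrt{3} = -24 + 3 i \sqrt{3}$)
$\frac{1}{-1679 + X{\left(\left(g - 3\right)^{2},5 \right)}} = \frac{1}{-1679 - \left(24 - 3 i \sqrt{3}\right)} = \frac{1}{-1703 + 3 i \sqrt{3}}$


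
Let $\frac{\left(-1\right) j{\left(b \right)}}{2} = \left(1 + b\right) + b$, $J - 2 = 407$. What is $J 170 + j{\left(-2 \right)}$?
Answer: $69536$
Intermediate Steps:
$J = 409$ ($J = 2 + 407 = 409$)
$j{\left(b \right)} = -2 - 4 b$ ($j{\left(b \right)} = - 2 \left(\left(1 + b\right) + b\right) = - 2 \left(1 + 2 b\right) = -2 - 4 b$)
$J 170 + j{\left(-2 \right)} = 409 \cdot 170 - -6 = 69530 + \left(-2 + 8\right) = 69530 + 6 = 69536$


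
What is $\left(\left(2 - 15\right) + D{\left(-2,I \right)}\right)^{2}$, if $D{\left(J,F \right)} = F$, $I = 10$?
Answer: $9$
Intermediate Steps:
$\left(\left(2 - 15\right) + D{\left(-2,I \right)}\right)^{2} = \left(\left(2 - 15\right) + 10\right)^{2} = \left(-13 + 10\right)^{2} = \left(-3\right)^{2} = 9$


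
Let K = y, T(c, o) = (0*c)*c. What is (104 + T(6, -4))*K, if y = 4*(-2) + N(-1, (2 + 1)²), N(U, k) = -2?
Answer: -1040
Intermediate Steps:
T(c, o) = 0 (T(c, o) = 0*c = 0)
y = -10 (y = 4*(-2) - 2 = -8 - 2 = -10)
K = -10
(104 + T(6, -4))*K = (104 + 0)*(-10) = 104*(-10) = -1040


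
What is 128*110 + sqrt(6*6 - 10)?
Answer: 14080 + sqrt(26) ≈ 14085.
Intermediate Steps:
128*110 + sqrt(6*6 - 10) = 14080 + sqrt(36 - 10) = 14080 + sqrt(26)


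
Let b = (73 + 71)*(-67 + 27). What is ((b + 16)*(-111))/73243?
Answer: 637584/73243 ≈ 8.7050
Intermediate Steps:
b = -5760 (b = 144*(-40) = -5760)
((b + 16)*(-111))/73243 = ((-5760 + 16)*(-111))/73243 = -5744*(-111)*(1/73243) = 637584*(1/73243) = 637584/73243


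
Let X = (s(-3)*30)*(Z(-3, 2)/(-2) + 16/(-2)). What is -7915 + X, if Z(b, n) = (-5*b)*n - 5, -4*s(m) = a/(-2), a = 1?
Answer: -63935/8 ≈ -7991.9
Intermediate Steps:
s(m) = 1/8 (s(m) = -1/(4*(-2)) = -(-1)/(4*2) = -1/4*(-1/2) = 1/8)
Z(b, n) = -5 - 5*b*n (Z(b, n) = -5*b*n - 5 = -5 - 5*b*n)
X = -615/8 (X = ((1/8)*30)*((-5 - 5*(-3)*2)/(-2) + 16/(-2)) = 15*((-5 + 30)*(-1/2) + 16*(-1/2))/4 = 15*(25*(-1/2) - 8)/4 = 15*(-25/2 - 8)/4 = (15/4)*(-41/2) = -615/8 ≈ -76.875)
-7915 + X = -7915 - 615/8 = -63935/8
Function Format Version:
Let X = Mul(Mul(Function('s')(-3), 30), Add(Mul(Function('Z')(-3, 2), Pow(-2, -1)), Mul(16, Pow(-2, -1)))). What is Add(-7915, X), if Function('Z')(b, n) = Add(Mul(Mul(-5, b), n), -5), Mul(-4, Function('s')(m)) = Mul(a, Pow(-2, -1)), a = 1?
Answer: Rational(-63935, 8) ≈ -7991.9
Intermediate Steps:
Function('s')(m) = Rational(1, 8) (Function('s')(m) = Mul(Rational(-1, 4), Mul(1, Pow(-2, -1))) = Mul(Rational(-1, 4), Mul(1, Rational(-1, 2))) = Mul(Rational(-1, 4), Rational(-1, 2)) = Rational(1, 8))
Function('Z')(b, n) = Add(-5, Mul(-5, b, n)) (Function('Z')(b, n) = Add(Mul(-5, b, n), -5) = Add(-5, Mul(-5, b, n)))
X = Rational(-615, 8) (X = Mul(Mul(Rational(1, 8), 30), Add(Mul(Add(-5, Mul(-5, -3, 2)), Pow(-2, -1)), Mul(16, Pow(-2, -1)))) = Mul(Rational(15, 4), Add(Mul(Add(-5, 30), Rational(-1, 2)), Mul(16, Rational(-1, 2)))) = Mul(Rational(15, 4), Add(Mul(25, Rational(-1, 2)), -8)) = Mul(Rational(15, 4), Add(Rational(-25, 2), -8)) = Mul(Rational(15, 4), Rational(-41, 2)) = Rational(-615, 8) ≈ -76.875)
Add(-7915, X) = Add(-7915, Rational(-615, 8)) = Rational(-63935, 8)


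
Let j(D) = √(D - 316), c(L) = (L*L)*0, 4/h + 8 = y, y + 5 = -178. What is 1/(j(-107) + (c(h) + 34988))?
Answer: 34988/1224160567 - 3*I*√47/1224160567 ≈ 2.8581e-5 - 1.6801e-8*I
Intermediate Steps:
y = -183 (y = -5 - 178 = -183)
h = -4/191 (h = 4/(-8 - 183) = 4/(-191) = 4*(-1/191) = -4/191 ≈ -0.020942)
c(L) = 0 (c(L) = L²*0 = 0)
j(D) = √(-316 + D)
1/(j(-107) + (c(h) + 34988)) = 1/(√(-316 - 107) + (0 + 34988)) = 1/(√(-423) + 34988) = 1/(3*I*√47 + 34988) = 1/(34988 + 3*I*√47)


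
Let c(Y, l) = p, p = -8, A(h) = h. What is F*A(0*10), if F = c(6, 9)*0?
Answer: 0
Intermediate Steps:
c(Y, l) = -8
F = 0 (F = -8*0 = 0)
F*A(0*10) = 0*(0*10) = 0*0 = 0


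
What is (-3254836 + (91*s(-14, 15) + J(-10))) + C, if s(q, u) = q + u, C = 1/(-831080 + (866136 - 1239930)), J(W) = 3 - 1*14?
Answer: -3921570880745/1204874 ≈ -3.2548e+6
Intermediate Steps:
J(W) = -11 (J(W) = 3 - 14 = -11)
C = -1/1204874 (C = 1/(-831080 - 373794) = 1/(-1204874) = -1/1204874 ≈ -8.2996e-7)
(-3254836 + (91*s(-14, 15) + J(-10))) + C = (-3254836 + (91*(-14 + 15) - 11)) - 1/1204874 = (-3254836 + (91*1 - 11)) - 1/1204874 = (-3254836 + (91 - 11)) - 1/1204874 = (-3254836 + 80) - 1/1204874 = -3254756 - 1/1204874 = -3921570880745/1204874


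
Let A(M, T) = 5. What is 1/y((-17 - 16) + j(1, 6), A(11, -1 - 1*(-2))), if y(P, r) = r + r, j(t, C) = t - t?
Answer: ⅒ ≈ 0.10000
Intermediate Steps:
j(t, C) = 0
y(P, r) = 2*r
1/y((-17 - 16) + j(1, 6), A(11, -1 - 1*(-2))) = 1/(2*5) = 1/10 = ⅒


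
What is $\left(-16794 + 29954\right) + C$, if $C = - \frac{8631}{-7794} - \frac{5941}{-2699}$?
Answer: $\frac{30767048687}{2337334} \approx 13163.0$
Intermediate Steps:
$C = \frac{7733247}{2337334}$ ($C = \left(-8631\right) \left(- \frac{1}{7794}\right) - - \frac{5941}{2699} = \frac{959}{866} + \frac{5941}{2699} = \frac{7733247}{2337334} \approx 3.3086$)
$\left(-16794 + 29954\right) + C = \left(-16794 + 29954\right) + \frac{7733247}{2337334} = 13160 + \frac{7733247}{2337334} = \frac{30767048687}{2337334}$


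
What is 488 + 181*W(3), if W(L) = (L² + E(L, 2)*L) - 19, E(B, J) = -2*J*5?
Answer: -12182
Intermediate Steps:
E(B, J) = -10*J
W(L) = -19 + L² - 20*L (W(L) = (L² + (-10*2)*L) - 19 = (L² - 20*L) - 19 = -19 + L² - 20*L)
488 + 181*W(3) = 488 + 181*(-19 + 3² - 20*3) = 488 + 181*(-19 + 9 - 60) = 488 + 181*(-70) = 488 - 12670 = -12182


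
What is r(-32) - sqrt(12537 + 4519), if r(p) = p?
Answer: -32 - 4*sqrt(1066) ≈ -162.60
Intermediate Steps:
r(-32) - sqrt(12537 + 4519) = -32 - sqrt(12537 + 4519) = -32 - sqrt(17056) = -32 - 4*sqrt(1066)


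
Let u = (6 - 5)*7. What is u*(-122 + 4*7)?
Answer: -658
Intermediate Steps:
u = 7 (u = 1*7 = 7)
u*(-122 + 4*7) = 7*(-122 + 4*7) = 7*(-122 + 28) = 7*(-94) = -658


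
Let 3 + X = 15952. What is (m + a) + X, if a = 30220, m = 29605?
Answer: 75774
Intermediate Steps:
X = 15949 (X = -3 + 15952 = 15949)
(m + a) + X = (29605 + 30220) + 15949 = 59825 + 15949 = 75774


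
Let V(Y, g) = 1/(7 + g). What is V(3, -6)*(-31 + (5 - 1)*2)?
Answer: -23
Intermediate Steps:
V(3, -6)*(-31 + (5 - 1)*2) = (-31 + (5 - 1)*2)/(7 - 6) = (-31 + 4*2)/1 = 1*(-31 + 8) = 1*(-23) = -23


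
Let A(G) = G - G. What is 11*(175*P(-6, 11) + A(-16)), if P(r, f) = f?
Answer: 21175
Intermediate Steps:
A(G) = 0
11*(175*P(-6, 11) + A(-16)) = 11*(175*11 + 0) = 11*(1925 + 0) = 11*1925 = 21175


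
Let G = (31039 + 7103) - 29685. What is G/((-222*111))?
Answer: -2819/8214 ≈ -0.34319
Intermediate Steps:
G = 8457 (G = 38142 - 29685 = 8457)
G/((-222*111)) = 8457/((-222*111)) = 8457/(-24642) = 8457*(-1/24642) = -2819/8214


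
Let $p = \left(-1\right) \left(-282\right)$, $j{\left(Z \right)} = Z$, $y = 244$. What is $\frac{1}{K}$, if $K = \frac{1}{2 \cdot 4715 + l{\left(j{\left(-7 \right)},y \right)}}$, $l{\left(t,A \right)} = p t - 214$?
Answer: $7242$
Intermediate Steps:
$p = 282$
$l{\left(t,A \right)} = -214 + 282 t$ ($l{\left(t,A \right)} = 282 t - 214 = -214 + 282 t$)
$K = \frac{1}{7242}$ ($K = \frac{1}{2 \cdot 4715 + \left(-214 + 282 \left(-7\right)\right)} = \frac{1}{9430 - 2188} = \frac{1}{7242} \approx 0.00013808$)
$\frac{1}{K} = \frac{1}{\frac{1}{7242}} = 7242$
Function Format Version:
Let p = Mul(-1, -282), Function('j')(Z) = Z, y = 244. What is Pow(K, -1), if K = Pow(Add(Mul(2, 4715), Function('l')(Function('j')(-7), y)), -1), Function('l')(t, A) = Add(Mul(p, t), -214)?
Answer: 7242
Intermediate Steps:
p = 282
Function('l')(t, A) = Add(-214, Mul(282, t)) (Function('l')(t, A) = Add(Mul(282, t), -214) = Add(-214, Mul(282, t)))
K = Rational(1, 7242) (K = Pow(Add(Mul(2, 4715), Add(-214, Mul(282, -7))), -1) = Pow(Add(9430, Add(-214, -1974)), -1) = Pow(Add(9430, -2188), -1) = Pow(7242, -1) = Rational(1, 7242) ≈ 0.00013808)
Pow(K, -1) = Pow(Rational(1, 7242), -1) = 7242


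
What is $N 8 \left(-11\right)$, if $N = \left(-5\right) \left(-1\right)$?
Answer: $-440$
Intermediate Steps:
$N = 5$
$N 8 \left(-11\right) = 5 \cdot 8 \left(-11\right) = 40 \left(-11\right) = -440$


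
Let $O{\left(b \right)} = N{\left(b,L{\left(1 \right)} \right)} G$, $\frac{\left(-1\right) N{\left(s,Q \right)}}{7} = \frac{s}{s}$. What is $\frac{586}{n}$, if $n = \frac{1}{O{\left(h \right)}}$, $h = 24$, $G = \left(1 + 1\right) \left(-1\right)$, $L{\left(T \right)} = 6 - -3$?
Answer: $8204$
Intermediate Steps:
$L{\left(T \right)} = 9$ ($L{\left(T \right)} = 6 + 3 = 9$)
$G = -2$ ($G = 2 \left(-1\right) = -2$)
$N{\left(s,Q \right)} = -7$ ($N{\left(s,Q \right)} = - 7 \frac{s}{s} = \left(-7\right) 1 = -7$)
$O{\left(b \right)} = 14$ ($O{\left(b \right)} = \left(-7\right) \left(-2\right) = 14$)
$n = \frac{1}{14} \approx 0.071429$
$\frac{586}{n} = 586 \frac{1}{\frac{1}{14}} = 586 \cdot 14 = 8204$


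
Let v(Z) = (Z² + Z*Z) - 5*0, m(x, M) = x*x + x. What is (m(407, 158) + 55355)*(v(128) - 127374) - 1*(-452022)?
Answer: -20946357044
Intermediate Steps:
m(x, M) = x + x² (m(x, M) = x² + x = x + x²)
v(Z) = 2*Z² (v(Z) = (Z² + Z²) + 0 = 2*Z² + 0 = 2*Z²)
(m(407, 158) + 55355)*(v(128) - 127374) - 1*(-452022) = (407*(1 + 407) + 55355)*(2*128² - 127374) - 1*(-452022) = (407*408 + 55355)*(2*16384 - 127374) + 452022 = (166056 + 55355)*(32768 - 127374) + 452022 = 221411*(-94606) + 452022 = -20946809066 + 452022 = -20946357044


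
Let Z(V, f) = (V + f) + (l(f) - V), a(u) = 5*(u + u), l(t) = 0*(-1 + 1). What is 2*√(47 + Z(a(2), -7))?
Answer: 4*√10 ≈ 12.649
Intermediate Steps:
l(t) = 0 (l(t) = 0*0 = 0)
a(u) = 10*u (a(u) = 5*(2*u) = 10*u)
Z(V, f) = f (Z(V, f) = (V + f) + (0 - V) = (V + f) - V = f)
2*√(47 + Z(a(2), -7)) = 2*√(47 - 7) = 2*√40 = 2*(2*√10) = 4*√10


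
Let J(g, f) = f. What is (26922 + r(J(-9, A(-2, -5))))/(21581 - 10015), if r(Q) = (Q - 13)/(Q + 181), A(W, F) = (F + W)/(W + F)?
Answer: 1224948/526253 ≈ 2.3277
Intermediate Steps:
A(W, F) = 1 (A(W, F) = (F + W)/(F + W) = 1)
r(Q) = (-13 + Q)/(181 + Q)
(26922 + r(J(-9, A(-2, -5))))/(21581 - 10015) = (26922 + (-13 + 1)/(181 + 1))/(21581 - 10015) = (26922 - 12/182)/11566 = (26922 + (1/182)*(-12))*(1/11566) = (26922 - 6/91)*(1/11566) = (2449896/91)*(1/11566) = 1224948/526253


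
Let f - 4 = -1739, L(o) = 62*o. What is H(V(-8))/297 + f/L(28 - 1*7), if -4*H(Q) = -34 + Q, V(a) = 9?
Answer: -338105/257796 ≈ -1.3115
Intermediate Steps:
f = -1735 (f = 4 - 1739 = -1735)
H(Q) = 17/2 - Q/4 (H(Q) = -(-34 + Q)/4 = 17/2 - Q/4)
H(V(-8))/297 + f/L(28 - 1*7) = (17/2 - ¼*9)/297 - 1735*1/(62*(28 - 1*7)) = (17/2 - 9/4)*(1/297) - 1735*1/(62*(28 - 7)) = (25/4)*(1/297) - 1735/(62*21) = 25/1188 - 1735/1302 = -338105/257796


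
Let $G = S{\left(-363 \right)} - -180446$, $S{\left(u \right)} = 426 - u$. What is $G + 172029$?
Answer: $353264$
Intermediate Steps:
$G = 181235$ ($G = \left(426 - -363\right) - -180446 = \left(426 + 363\right) + 180446 = 789 + 180446 = 181235$)
$G + 172029 = 181235 + 172029 = 353264$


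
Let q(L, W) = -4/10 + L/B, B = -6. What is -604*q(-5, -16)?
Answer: -3926/15 ≈ -261.73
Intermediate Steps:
q(L, W) = -2/5 - L/6 (q(L, W) = -4/10 + L/(-6) = -4*1/10 + L*(-1/6) = -2/5 - L/6)
-604*q(-5, -16) = -604*(-2/5 - 1/6*(-5)) = -604*(-2/5 + 5/6) = -604*13/30 = -3926/15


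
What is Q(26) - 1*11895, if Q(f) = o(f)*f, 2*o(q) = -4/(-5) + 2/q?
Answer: -59418/5 ≈ -11884.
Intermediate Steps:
o(q) = 2/5 + 1/q (o(q) = (-4/(-5) + 2/q)/2 = (-4*(-1/5) + 2/q)/2 = (4/5 + 2/q)/2 = 2/5 + 1/q)
Q(f) = f*(2/5 + 1/f) (Q(f) = (2/5 + 1/f)*f = f*(2/5 + 1/f))
Q(26) - 1*11895 = (1 + (2/5)*26) - 1*11895 = (1 + 52/5) - 11895 = 57/5 - 11895 = -59418/5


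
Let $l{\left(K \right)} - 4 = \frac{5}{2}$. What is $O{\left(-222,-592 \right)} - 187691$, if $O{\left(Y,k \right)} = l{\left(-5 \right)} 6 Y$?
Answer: $-196349$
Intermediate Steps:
$l{\left(K \right)} = \frac{13}{2}$ ($l{\left(K \right)} = 4 + \frac{5}{2} = \frac{13}{2}$)
$O{\left(Y,k \right)} = 39 Y$ ($O{\left(Y,k \right)} = \frac{13}{2} \cdot 6 Y = 39 Y$)
$O{\left(-222,-592 \right)} - 187691 = 39 \left(-222\right) - 187691 = -8658 - 187691 = -196349$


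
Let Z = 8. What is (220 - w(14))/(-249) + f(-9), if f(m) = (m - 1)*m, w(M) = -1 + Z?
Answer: 7399/83 ≈ 89.145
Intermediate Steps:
w(M) = 7 (w(M) = -1 + 8 = 7)
f(m) = m*(-1 + m) (f(m) = (-1 + m)*m = m*(-1 + m))
(220 - w(14))/(-249) + f(-9) = (220 - 1*7)/(-249) - 9*(-1 - 9) = (220 - 7)*(-1/249) - 9*(-10) = 213*(-1/249) + 90 = -71/83 + 90 = 7399/83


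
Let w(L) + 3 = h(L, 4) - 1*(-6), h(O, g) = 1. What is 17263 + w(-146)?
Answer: 17267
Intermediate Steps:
w(L) = 4 (w(L) = -3 + (1 - 1*(-6)) = -3 + (1 + 6) = -3 + 7 = 4)
17263 + w(-146) = 17263 + 4 = 17267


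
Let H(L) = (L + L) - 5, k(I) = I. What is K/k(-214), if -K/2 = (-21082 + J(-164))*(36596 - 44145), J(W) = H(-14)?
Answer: 159397135/107 ≈ 1.4897e+6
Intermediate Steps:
H(L) = -5 + 2*L (H(L) = 2*L - 5 = -5 + 2*L)
J(W) = -33 (J(W) = -5 + 2*(-14) = -5 - 28 = -33)
K = -318794270 (K = -2*(-21082 - 33)*(36596 - 44145) = -(-42230)*(-7549) = -2*159397135 = -318794270)
K/k(-214) = -318794270/(-214) = -318794270*(-1/214) = 159397135/107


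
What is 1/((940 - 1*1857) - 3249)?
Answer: -1/4166 ≈ -0.00024004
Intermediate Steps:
1/((940 - 1*1857) - 3249) = 1/((940 - 1857) - 3249) = 1/(-917 - 3249) = 1/(-4166) = -1/4166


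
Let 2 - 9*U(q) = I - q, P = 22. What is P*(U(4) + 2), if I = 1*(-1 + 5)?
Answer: 440/9 ≈ 48.889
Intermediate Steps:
I = 4 (I = 1*4 = 4)
U(q) = -2/9 + q/9 (U(q) = 2/9 - (4 - q)/9 = 2/9 + (-4/9 + q/9) = -2/9 + q/9)
P*(U(4) + 2) = 22*((-2/9 + (1/9)*4) + 2) = 22*((-2/9 + 4/9) + 2) = 22*(2/9 + 2) = 22*(20/9) = 440/9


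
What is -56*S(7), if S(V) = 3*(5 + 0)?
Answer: -840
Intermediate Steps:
S(V) = 15 (S(V) = 3*5 = 15)
-56*S(7) = -56*15 = -840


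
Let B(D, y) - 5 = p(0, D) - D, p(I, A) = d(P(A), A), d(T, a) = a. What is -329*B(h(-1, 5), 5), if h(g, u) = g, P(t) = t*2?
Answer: -1645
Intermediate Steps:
P(t) = 2*t
p(I, A) = A
B(D, y) = 5 (B(D, y) = 5 + (D - D) = 5 + 0 = 5)
-329*B(h(-1, 5), 5) = -329*5 = -1645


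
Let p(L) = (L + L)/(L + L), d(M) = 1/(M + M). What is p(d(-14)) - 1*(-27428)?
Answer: 27429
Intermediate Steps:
d(M) = 1/(2*M)
p(L) = 1 (p(L) = (2*L)/((2*L)) = (2*L)*(1/(2*L)) = 1)
p(d(-14)) - 1*(-27428) = 1 - 1*(-27428) = 1 + 27428 = 27429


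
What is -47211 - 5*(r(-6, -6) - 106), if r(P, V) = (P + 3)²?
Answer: -46726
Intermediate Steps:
r(P, V) = (3 + P)²
-47211 - 5*(r(-6, -6) - 106) = -47211 - 5*((3 - 6)² - 106) = -47211 - 5*((-3)² - 106) = -47211 - 5*(9 - 106) = -47211 - 5*(-97) = -47211 + 485 = -46726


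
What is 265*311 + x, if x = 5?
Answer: 82420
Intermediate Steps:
265*311 + x = 265*311 + 5 = 82415 + 5 = 82420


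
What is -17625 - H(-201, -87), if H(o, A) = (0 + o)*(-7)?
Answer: -19032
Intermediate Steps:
H(o, A) = -7*o (H(o, A) = o*(-7) = -7*o)
-17625 - H(-201, -87) = -17625 - (-7)*(-201) = -17625 - 1*1407 = -17625 - 1407 = -19032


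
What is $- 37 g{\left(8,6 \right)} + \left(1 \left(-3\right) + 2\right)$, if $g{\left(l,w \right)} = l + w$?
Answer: $-519$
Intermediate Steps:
$- 37 g{\left(8,6 \right)} + \left(1 \left(-3\right) + 2\right) = - 37 \left(8 + 6\right) + \left(1 \left(-3\right) + 2\right) = \left(-37\right) 14 + \left(-3 + 2\right) = -518 - 1 = -519$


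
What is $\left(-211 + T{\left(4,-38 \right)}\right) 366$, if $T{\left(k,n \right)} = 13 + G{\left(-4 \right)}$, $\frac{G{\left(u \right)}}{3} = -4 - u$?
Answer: $-72468$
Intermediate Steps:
$G{\left(u \right)} = -12 - 3 u$ ($G{\left(u \right)} = 3 \left(-4 - u\right) = -12 - 3 u$)
$T{\left(k,n \right)} = 13$ ($T{\left(k,n \right)} = 13 - 0 = 13 + \left(-12 + 12\right) = 13 + 0 = 13$)
$\left(-211 + T{\left(4,-38 \right)}\right) 366 = \left(-211 + 13\right) 366 = \left(-198\right) 366 = -72468$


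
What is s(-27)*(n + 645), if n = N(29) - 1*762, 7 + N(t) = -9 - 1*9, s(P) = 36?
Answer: -5112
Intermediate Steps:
N(t) = -25 (N(t) = -7 + (-9 - 1*9) = -7 + (-9 - 9) = -7 - 18 = -25)
n = -787 (n = -25 - 1*762 = -25 - 762 = -787)
s(-27)*(n + 645) = 36*(-787 + 645) = 36*(-142) = -5112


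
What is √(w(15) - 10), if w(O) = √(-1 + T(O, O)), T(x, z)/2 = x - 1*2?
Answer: I*√5 ≈ 2.2361*I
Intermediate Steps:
T(x, z) = -4 + 2*x (T(x, z) = 2*(x - 1*2) = 2*(x - 2) = 2*(-2 + x) = -4 + 2*x)
w(O) = √(-5 + 2*O) (w(O) = √(-1 + (-4 + 2*O)) = √(-5 + 2*O))
√(w(15) - 10) = √(√(-5 + 2*15) - 10) = √(√(-5 + 30) - 10) = √(√25 - 10) = √(5 - 10) = √(-5) = I*√5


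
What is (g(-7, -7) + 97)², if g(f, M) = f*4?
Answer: 4761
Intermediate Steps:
g(f, M) = 4*f
(g(-7, -7) + 97)² = (4*(-7) + 97)² = (-28 + 97)² = 69² = 4761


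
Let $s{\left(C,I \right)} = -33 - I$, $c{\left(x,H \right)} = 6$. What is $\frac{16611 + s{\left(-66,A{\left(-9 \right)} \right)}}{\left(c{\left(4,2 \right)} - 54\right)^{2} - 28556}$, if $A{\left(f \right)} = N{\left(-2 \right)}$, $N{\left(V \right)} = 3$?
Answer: $- \frac{16575}{26252} \approx -0.63138$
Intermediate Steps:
$A{\left(f \right)} = 3$
$\frac{16611 + s{\left(-66,A{\left(-9 \right)} \right)}}{\left(c{\left(4,2 \right)} - 54\right)^{2} - 28556} = \frac{16611 - 36}{\left(6 - 54\right)^{2} - 28556} = \frac{16611 - 36}{\left(-48\right)^{2} - 28556} = \frac{16611 - 36}{2304 - 28556} = \frac{16575}{-26252} = 16575 \left(- \frac{1}{26252}\right) = - \frac{16575}{26252}$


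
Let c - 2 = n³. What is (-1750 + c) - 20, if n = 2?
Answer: -1760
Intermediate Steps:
c = 10 (c = 2 + 2³ = 2 + 8 = 10)
(-1750 + c) - 20 = (-1750 + 10) - 20 = -1740 - 20 = -1760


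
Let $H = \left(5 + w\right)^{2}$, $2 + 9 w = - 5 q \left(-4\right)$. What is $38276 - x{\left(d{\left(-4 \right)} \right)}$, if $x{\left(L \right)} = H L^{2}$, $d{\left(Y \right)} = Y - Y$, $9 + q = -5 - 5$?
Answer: $38276$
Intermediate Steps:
$q = -19$ ($q = -9 - 10 = -19$)
$w = - \frac{382}{9}$ ($w = - \frac{2}{9} + \frac{\left(-5\right) \left(-19\right) \left(-4\right)}{9} = - \frac{2}{9} + \frac{95 \left(-4\right)}{9} = - \frac{2}{9} + \frac{1}{9} \left(-380\right) = - \frac{2}{9} - \frac{380}{9} = - \frac{382}{9} \approx -42.444$)
$d{\left(Y \right)} = 0$
$H = \frac{113569}{81}$ ($H = \left(5 - \frac{382}{9}\right)^{2} = \left(- \frac{337}{9}\right)^{2} = \frac{113569}{81} \approx 1402.1$)
$x{\left(L \right)} = \frac{113569 L^{2}}{81}$
$38276 - x{\left(d{\left(-4 \right)} \right)} = 38276 - \frac{113569 \cdot 0^{2}}{81} = 38276 - \frac{113569}{81} \cdot 0 = 38276 - 0 = 38276 + 0 = 38276$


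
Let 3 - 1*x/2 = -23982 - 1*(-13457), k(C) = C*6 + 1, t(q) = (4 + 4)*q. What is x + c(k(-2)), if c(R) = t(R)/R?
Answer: 21064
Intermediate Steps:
t(q) = 8*q
k(C) = 1 + 6*C (k(C) = 6*C + 1 = 1 + 6*C)
x = 21056 (x = 6 - 2*(-23982 - 1*(-13457)) = 6 - 2*(-23982 + 13457) = 6 - 2*(-10525) = 6 + 21050 = 21056)
c(R) = 8 (c(R) = (8*R)/R = 8)
x + c(k(-2)) = 21056 + 8 = 21064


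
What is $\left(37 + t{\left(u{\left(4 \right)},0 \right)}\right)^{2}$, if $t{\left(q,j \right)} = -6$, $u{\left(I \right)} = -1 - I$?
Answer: $961$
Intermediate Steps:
$\left(37 + t{\left(u{\left(4 \right)},0 \right)}\right)^{2} = \left(37 - 6\right)^{2} = 31^{2} = 961$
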